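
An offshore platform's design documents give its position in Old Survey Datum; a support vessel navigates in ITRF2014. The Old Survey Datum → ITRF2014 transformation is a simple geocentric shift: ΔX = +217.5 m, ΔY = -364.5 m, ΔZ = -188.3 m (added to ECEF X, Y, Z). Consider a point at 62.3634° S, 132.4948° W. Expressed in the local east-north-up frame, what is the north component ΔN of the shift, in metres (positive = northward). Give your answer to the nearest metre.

The local north axis is (−sin φ cos λ, −sin φ sin λ, cos φ), giving ΔN = -130.163 + 238.096 − 87.345 = 20.59 m.

ΔN = 21 m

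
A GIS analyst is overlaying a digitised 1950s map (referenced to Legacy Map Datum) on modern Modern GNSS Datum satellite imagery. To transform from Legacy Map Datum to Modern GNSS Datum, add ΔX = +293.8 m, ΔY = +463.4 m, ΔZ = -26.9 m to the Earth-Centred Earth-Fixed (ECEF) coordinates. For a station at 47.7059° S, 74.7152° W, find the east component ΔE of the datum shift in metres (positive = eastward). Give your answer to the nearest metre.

ΔE = 406 m

The local east axis at (φ, λ) is (−sin λ, cos λ, 0), so ΔE = −sin(-74.7152°)·293.8 + cos(-74.7152°)·463.4 = 405.57 m.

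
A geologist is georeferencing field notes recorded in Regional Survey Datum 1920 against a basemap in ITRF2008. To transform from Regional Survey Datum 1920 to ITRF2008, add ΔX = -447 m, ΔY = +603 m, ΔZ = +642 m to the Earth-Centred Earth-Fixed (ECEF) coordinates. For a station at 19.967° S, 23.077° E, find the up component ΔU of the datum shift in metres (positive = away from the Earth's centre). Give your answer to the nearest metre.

The local up (radial) axis is (cos φ cos λ, cos φ sin λ, sin φ), giving ΔU = -386.511 + 222.149 − 219.229 = -383.59 m.

ΔU = -384 m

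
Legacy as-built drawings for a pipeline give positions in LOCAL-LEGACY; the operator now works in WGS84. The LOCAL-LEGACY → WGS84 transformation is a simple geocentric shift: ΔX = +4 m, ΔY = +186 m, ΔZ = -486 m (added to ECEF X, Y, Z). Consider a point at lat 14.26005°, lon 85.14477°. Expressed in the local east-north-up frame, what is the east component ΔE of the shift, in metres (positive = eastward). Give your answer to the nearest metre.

The local east axis at (φ, λ) is (−sin λ, cos λ, 0), so ΔE = −sin(85.14477°)·4 + cos(85.14477°)·186 = 11.76 m.

ΔE = 12 m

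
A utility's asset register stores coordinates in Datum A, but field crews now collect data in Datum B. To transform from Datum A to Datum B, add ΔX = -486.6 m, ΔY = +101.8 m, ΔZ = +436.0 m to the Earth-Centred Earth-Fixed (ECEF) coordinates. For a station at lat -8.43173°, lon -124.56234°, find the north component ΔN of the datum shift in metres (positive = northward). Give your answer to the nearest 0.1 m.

ΔN = 459.5 m

The local north axis is (−sin φ cos λ, −sin φ sin λ, cos φ), giving ΔN = 40.477 − 12.293 + 431.287 = 459.47 m.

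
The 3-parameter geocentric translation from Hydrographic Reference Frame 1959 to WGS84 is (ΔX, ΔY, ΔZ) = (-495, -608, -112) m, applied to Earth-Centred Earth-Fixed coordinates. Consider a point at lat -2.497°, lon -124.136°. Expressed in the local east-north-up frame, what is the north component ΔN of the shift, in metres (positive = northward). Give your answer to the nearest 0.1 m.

The local north axis is (−sin φ cos λ, −sin φ sin λ, cos φ), giving ΔN = 12.102 + 21.925 − 111.894 = -77.87 m.

ΔN = -77.9 m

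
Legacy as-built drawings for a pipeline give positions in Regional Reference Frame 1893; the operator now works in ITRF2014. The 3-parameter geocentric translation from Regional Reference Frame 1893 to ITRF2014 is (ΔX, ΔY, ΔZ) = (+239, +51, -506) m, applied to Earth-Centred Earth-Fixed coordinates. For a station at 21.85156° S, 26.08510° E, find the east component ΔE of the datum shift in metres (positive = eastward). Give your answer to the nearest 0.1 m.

ΔE = -59.3 m

The local east axis at (φ, λ) is (−sin λ, cos λ, 0), so ΔE = −sin(26.08510°)·239 + cos(26.08510°)·51 = -59.28 m.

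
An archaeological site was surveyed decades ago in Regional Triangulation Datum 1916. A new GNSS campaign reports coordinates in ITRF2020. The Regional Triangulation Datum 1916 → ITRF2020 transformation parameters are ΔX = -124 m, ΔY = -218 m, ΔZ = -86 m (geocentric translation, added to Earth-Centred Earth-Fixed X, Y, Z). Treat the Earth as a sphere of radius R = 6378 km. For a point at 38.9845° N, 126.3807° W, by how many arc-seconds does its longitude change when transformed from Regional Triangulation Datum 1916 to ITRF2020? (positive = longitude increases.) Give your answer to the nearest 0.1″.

Δλ = 1.2″

sin φ = 0.629110, cos φ = 0.777316, sin λ = -0.805094, cos λ = -0.593148.
East component: ΔE = −sin λ·ΔX + cos λ·ΔY = −(-0.805094)(-124) + (-0.593148)(-218) = 29.47 m.
1° of latitude spans πR/180 = 111317 m; at latitude φ, 1° of longitude spans that × cos φ = 86528.6 m, so Δλ = 29.47 / 86528.6 × 3600 = 1.226″.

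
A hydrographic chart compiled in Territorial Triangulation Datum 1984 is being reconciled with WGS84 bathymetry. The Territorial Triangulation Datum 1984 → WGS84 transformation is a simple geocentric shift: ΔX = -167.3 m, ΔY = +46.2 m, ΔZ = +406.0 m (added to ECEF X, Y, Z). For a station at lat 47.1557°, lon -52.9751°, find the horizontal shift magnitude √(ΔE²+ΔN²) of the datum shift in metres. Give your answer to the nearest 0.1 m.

391.5 m

At φ = 47.1557°, λ = -52.9751°: sin φ = 0.733204, cos φ = 0.680008, sin λ = -0.798374, cos λ = 0.602162.
ΔE = −sin λ·ΔX + cos λ·ΔY = −(-0.798374)·(-167.3) + (0.602162)·(46.2) = -105.75 m.
ΔN = −sin φ cos λ·ΔX − sin φ sin λ·ΔY + cos φ·ΔZ = −(0.733204)(0.602162)(-167.3) − (0.733204)(-0.798374)(46.2) + (0.680008)(406.0) = 376.99 m.
Horizontal magnitude = √(ΔE² + ΔN²) = √((-105.75)² + 376.99²) = 391.54 m.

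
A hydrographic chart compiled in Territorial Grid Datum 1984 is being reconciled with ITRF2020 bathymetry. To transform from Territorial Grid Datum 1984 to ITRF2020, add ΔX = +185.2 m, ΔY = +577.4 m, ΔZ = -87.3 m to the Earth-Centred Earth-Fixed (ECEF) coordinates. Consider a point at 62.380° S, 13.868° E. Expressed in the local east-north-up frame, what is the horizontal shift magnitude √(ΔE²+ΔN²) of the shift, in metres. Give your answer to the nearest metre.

570 m

At φ = -62.380°, λ = 13.868°: sin φ = -0.886042, cos φ = 0.463605, sin λ = 0.239686, cos λ = 0.970850.
ΔE = −sin λ·ΔX + cos λ·ΔY = −(0.239686)·(185.2) + (0.970850)·(577.4) = 516.18 m.
ΔN = −sin φ cos λ·ΔX − sin φ sin λ·ΔY + cos φ·ΔZ = −(-0.886042)(0.970850)(185.2) − (-0.886042)(0.239686)(577.4) + (0.463605)(-87.3) = 241.46 m.
Horizontal magnitude = √(ΔE² + ΔN²) = √(516.18² + 241.46²) = 569.86 m.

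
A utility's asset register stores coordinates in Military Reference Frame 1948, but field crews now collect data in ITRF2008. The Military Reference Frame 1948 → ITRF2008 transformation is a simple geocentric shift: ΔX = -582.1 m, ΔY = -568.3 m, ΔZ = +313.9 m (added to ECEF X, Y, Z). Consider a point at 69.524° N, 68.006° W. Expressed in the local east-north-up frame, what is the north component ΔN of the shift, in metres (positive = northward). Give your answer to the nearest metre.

The local north axis is (−sin φ cos λ, −sin φ sin λ, cos φ), giving ΔN = 204.228 − 493.648 + 109.807 = -179.61 m.

ΔN = -180 m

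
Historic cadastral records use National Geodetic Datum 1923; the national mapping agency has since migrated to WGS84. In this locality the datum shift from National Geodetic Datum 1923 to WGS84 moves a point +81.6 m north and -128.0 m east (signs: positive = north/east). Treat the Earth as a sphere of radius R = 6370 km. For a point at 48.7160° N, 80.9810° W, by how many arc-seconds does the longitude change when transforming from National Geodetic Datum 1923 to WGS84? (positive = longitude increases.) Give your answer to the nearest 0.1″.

Δλ = -6.3″

At latitude 48.7160°, cos φ = 0.659792.
One radian of longitude at latitude φ spans R cos φ, so Δλ = ΔE / (R cos φ) = -128.0 / (6370000 × 0.659792) = -3.0455e-05 rad = -6.282″.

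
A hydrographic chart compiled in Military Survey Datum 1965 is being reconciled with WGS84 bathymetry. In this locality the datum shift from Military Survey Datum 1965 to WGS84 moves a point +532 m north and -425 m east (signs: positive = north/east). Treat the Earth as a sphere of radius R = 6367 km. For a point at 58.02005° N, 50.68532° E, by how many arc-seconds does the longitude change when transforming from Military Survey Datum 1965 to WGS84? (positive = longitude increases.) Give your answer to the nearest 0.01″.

Δλ = -26.00″

At latitude 58.02005°, cos φ = 0.529622.
One radian of longitude at latitude φ spans R cos φ, so Δλ = ΔE / (R cos φ) = -425.0 / (6367000 × 0.529622) = -1.2603e-04 rad = -25.996″.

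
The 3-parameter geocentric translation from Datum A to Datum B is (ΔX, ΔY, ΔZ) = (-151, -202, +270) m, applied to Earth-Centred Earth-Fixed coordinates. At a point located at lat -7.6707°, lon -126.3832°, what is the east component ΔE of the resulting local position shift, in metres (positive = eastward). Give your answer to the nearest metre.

ΔE = -2 m

At φ = -7.6707°, λ = -126.3832°: sin φ = -0.133479, cos φ = 0.991052, sin λ = -0.805068, cos λ = -0.593183.
ΔE = −sin λ·ΔX + cos λ·ΔY = −(-0.805068)·(-151) + (-0.593183)·(-202) = -1.74 m.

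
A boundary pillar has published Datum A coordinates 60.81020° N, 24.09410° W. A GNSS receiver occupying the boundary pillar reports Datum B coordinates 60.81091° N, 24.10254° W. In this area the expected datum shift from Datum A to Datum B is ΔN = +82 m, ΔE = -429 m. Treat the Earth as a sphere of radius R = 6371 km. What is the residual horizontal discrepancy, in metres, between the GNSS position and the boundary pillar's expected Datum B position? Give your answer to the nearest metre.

Observed coordinate differences: Δφ = +0.00071°, Δλ = -0.00844°.
Converting to metres (1° lat = 111195 m, cos φ = 0.487704): observed ΔN = 78.9 m, observed ΔE = -457.7 m.
Subtracting the expected shift leaves a residual of 78.9 − (82) = -3.1 m north and -457.7 − (-429) = -28.7 m east.
Residual distance = √((-3.1)² + (-28.7)²) = 28.9 m.

29 m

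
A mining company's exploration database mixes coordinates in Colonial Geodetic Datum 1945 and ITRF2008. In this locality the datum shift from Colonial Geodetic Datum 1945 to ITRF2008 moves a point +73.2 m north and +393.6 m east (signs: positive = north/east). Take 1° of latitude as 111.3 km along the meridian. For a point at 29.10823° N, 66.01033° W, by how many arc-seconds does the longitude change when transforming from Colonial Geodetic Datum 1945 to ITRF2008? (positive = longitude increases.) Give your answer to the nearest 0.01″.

Δλ = 14.57″

At latitude 29.10823°, cos φ = 0.873702.
1° of longitude at this latitude = 111.3 × cos φ = 97.24 km, so Δλ = 393.6 / 97243.1 = 0.0040476° = 14.571″.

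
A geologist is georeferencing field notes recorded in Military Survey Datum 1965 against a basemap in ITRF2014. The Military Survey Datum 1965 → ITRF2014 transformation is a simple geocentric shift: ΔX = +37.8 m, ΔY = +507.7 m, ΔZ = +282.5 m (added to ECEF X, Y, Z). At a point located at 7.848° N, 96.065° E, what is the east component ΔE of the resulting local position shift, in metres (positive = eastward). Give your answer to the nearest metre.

ΔE = -91 m

At φ = 7.848°, λ = 96.065°: sin φ = 0.136546, cos φ = 0.990634, sin λ = 0.994403, cos λ = -0.105657.
ΔE = −sin λ·ΔX + cos λ·ΔY = −(0.994403)·(37.8) + (-0.105657)·(507.7) = -91.23 m.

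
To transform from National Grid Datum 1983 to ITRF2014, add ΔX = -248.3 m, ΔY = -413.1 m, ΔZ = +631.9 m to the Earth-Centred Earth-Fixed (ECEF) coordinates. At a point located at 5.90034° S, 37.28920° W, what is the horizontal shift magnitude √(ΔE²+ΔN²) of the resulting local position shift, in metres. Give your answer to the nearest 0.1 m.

794.6 m

The local east axis at (φ, λ) is (−sin λ, cos λ, 0), so ΔE = −sin(-37.28920°)·(-248.3) + cos(-37.28920°)·(-413.1) = -479.09 m.
The local north axis is (−sin φ cos λ, −sin φ sin λ, cos φ), giving ΔN = -20.307 + 25.728 + 628.552 = 633.97 m.
Horizontal magnitude = √(ΔE² + ΔN²) = √((-479.09)² + 633.97²) = 794.64 m.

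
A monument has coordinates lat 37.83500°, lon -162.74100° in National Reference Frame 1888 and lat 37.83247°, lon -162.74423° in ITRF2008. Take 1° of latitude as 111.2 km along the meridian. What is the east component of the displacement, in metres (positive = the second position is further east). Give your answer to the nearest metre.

ΔE = -284 m

Δφ = 37.83247° − 37.83500° = -0.00253°; Δλ = -162.74423° − -162.74100° = -0.00323°.
ΔN = Δφ × 111200 = -281.3 m; ΔE = Δλ × 111200 × cos(37.83500°) = -0.00323 × 111200 × 0.789780 = -283.7 m.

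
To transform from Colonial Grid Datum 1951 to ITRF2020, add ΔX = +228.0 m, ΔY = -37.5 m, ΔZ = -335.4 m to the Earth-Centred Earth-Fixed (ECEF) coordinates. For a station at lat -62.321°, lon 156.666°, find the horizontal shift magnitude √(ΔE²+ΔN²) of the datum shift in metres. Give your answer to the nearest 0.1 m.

The local east axis at (φ, λ) is (−sin λ, cos λ, 0), so ΔE = −sin(156.666°)·228.0 + cos(156.666°)·(-37.5) = -55.88 m.
The local north axis is (−sin φ cos λ, −sin φ sin λ, cos φ), giving ΔN = -185.395 − 13.154 − 155.799 = -354.35 m.
Horizontal magnitude = √(ΔE² + ΔN²) = √((-55.88)² + (-354.35)²) = 358.73 m.

358.7 m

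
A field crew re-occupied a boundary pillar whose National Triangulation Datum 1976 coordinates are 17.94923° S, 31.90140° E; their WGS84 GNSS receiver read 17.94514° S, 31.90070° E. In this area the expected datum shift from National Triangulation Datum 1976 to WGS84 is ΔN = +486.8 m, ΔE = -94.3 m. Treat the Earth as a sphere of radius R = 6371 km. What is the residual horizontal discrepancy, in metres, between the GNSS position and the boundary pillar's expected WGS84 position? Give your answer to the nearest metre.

38 m

Observed coordinate differences: Δφ = +0.00409°, Δλ = -0.00070°.
Converting to metres (1° lat = 111195 m, cos φ = 0.951330): observed ΔN = 454.8 m, observed ΔE = -74.0 m.
Subtracting the expected shift leaves a residual of 454.8 − (486.8) = -32.0 m north and -74.0 − (-94.3) = 20.3 m east.
Residual distance = √((-32.0)² + 20.3²) = 37.9 m.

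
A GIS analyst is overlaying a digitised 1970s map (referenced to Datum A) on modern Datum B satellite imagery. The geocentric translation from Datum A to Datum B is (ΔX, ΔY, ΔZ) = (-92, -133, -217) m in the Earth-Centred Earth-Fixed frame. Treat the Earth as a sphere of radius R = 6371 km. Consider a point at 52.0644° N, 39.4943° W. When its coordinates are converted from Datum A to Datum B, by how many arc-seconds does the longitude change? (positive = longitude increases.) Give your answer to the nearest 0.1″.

sin φ = 0.788702, cos φ = 0.614775, sin λ = -0.636001, cos λ = 0.771688.
East component: ΔE = −sin λ·ΔX + cos λ·ΔY = −(-0.636001)(-92) + (0.771688)(-133) = -161.15 m.
1° of latitude spans πR/180 = 111195 m; at latitude φ, 1° of longitude spans that × cos φ = 68359.9 m, so Δλ = -161.15 / 68359.9 × 3600 = -8.486″.

Δλ = -8.5″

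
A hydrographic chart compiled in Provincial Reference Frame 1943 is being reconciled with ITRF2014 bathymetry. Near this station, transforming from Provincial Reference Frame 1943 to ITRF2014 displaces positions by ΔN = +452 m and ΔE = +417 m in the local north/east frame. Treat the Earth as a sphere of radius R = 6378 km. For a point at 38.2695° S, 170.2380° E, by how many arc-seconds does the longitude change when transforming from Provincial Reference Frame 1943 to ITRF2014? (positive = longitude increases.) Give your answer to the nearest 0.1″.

At latitude -38.2695°, cos φ = 0.785106.
One radian of longitude at latitude φ spans R cos φ, so Δλ = ΔE / (R cos φ) = 417.0 / (6378000 × 0.785106) = 8.3277e-05 rad = 17.177″.

Δλ = 17.2″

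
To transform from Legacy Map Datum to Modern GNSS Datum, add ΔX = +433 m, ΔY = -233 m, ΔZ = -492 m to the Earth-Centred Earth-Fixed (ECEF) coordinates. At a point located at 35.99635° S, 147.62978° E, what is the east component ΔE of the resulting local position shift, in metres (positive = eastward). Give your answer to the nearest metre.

The local east axis at (φ, λ) is (−sin λ, cos λ, 0), so ΔE = −sin(147.62978°)·433 + cos(147.62978°)·(-233) = -35.03 m.

ΔE = -35 m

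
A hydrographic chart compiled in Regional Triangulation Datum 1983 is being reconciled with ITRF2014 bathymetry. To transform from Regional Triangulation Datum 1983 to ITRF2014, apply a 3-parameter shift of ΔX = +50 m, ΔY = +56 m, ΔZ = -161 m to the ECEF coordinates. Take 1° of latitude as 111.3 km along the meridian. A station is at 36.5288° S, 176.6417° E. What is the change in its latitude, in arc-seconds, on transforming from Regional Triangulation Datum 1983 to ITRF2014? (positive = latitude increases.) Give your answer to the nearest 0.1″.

Δφ = -5.1″

sin φ = -0.595227, cos φ = 0.803558, sin λ = 0.058580, cos λ = -0.998283.
North component: ΔN = −sin φ cos λ·ΔX − sin φ sin λ·ΔY + cos φ·ΔZ = −(-0.595227)(-0.998283)(50) − (-0.595227)(0.058580)(56) + (0.803558)(-161) = -157.13 m.
1° of latitude spans 111300 m, so Δφ = -157.13 / 111300 × 3600 = -5.082″.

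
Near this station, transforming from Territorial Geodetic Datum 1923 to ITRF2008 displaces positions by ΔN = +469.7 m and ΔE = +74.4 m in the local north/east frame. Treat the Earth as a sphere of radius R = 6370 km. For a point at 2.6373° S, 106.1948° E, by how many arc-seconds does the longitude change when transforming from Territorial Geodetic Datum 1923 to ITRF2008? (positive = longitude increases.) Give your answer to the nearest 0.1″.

Δλ = 2.4″

At latitude -2.6373°, cos φ = 0.998941.
One radian of longitude at latitude φ spans R cos φ, so Δλ = ΔE / (R cos φ) = 74.4 / (6370000 × 0.998941) = 1.1692e-05 rad = 2.412″.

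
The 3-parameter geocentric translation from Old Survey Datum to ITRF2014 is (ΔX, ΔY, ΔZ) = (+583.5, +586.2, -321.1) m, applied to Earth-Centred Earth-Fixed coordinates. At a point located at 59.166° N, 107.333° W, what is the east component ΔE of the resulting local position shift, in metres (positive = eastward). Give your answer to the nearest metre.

The local east axis at (φ, λ) is (−sin λ, cos λ, 0), so ΔE = −sin(-107.333°)·583.5 + cos(-107.333°)·586.2 = 382.36 m.

ΔE = 382 m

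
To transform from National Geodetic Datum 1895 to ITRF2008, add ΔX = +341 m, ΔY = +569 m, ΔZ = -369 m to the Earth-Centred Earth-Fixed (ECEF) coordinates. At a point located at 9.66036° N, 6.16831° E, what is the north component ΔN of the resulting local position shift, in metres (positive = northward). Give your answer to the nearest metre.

ΔN = -431 m

The local north axis is (−sin φ cos λ, −sin φ sin λ, cos φ), giving ΔN = -56.891 − 10.260 − 363.768 = -430.92 m.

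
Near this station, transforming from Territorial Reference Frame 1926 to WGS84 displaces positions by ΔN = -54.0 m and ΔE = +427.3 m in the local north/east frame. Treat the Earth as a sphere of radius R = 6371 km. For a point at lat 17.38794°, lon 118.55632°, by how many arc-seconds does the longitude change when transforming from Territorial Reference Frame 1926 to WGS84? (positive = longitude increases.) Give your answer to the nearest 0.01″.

At latitude 17.38794°, cos φ = 0.954303.
One radian of longitude at latitude φ spans R cos φ, so Δλ = ΔE / (R cos φ) = 427.3 / (6371000 × 0.954303) = 7.0281e-05 rad = 14.497″.

Δλ = 14.50″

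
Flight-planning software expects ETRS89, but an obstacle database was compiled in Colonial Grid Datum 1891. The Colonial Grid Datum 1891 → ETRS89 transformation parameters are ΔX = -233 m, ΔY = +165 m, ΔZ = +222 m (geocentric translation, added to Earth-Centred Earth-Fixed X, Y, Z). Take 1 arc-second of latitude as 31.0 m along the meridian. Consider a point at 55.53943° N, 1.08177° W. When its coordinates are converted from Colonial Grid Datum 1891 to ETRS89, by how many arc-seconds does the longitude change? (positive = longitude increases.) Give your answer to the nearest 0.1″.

Δλ = 9.2″

sin φ = 0.824516, cos φ = 0.565839, sin λ = -0.018879, cos λ = 0.999822.
East component: ΔE = −sin λ·ΔX + cos λ·ΔY = −(-0.018879)(-233) + (0.999822)(165) = 160.57 m.
1° of latitude spans 3600 × 31.00 = 111600 m; at latitude φ, 1° of longitude spans that × cos φ = 63147.6 m, so Δλ = 160.57 / 63147.6 × 3600 = 9.154″.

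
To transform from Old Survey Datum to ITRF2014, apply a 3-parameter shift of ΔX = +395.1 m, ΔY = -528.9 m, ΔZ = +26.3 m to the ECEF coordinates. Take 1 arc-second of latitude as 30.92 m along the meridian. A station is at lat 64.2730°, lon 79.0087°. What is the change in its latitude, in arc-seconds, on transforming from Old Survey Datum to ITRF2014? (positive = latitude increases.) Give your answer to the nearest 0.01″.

Δφ = 13.30″

sin φ = 0.900873, cos φ = 0.434084, sin λ = 0.981656, cos λ = 0.190660.
North component: ΔN = −sin φ cos λ·ΔX − sin φ sin λ·ΔY + cos φ·ΔZ = −(0.900873)(0.190660)(395.1) − (0.900873)(0.981656)(-528.9) + (0.434084)(26.3) = 411.29 m.
1° of latitude spans 3600 × 30.92 = 111312 m, so Δφ = 411.29 / 111312 × 3600 = 13.302″.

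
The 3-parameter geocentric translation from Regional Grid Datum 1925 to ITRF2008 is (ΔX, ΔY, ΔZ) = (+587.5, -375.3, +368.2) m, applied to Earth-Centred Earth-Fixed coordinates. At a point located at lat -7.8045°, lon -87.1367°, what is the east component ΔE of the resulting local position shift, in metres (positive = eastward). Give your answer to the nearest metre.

ΔE = 568 m

The local east axis at (φ, λ) is (−sin λ, cos λ, 0), so ΔE = −sin(-87.1367°)·587.5 + cos(-87.1367°)·(-375.3) = 568.02 m.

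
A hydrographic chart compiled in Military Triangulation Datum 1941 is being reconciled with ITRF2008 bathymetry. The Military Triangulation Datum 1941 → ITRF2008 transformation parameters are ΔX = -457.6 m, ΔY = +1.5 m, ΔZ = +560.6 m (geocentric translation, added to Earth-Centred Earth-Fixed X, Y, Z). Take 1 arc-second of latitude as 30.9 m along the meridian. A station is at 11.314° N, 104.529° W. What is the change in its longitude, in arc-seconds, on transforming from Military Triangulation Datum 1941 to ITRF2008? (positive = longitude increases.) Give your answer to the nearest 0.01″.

sin φ = 0.196186, cos φ = 0.980567, sin λ = -0.968021, cos λ = -0.250870.
East component: ΔE = −sin λ·ΔX + cos λ·ΔY = −(-0.968021)(-457.6) + (-0.250870)(1.5) = -443.34 m.
1° of latitude spans 3600 × 30.90 = 111240 m; at latitude φ, 1° of longitude spans that × cos φ = 109078.2 m, so Δλ = -443.34 / 109078.2 × 3600 = -14.632″.

Δλ = -14.63″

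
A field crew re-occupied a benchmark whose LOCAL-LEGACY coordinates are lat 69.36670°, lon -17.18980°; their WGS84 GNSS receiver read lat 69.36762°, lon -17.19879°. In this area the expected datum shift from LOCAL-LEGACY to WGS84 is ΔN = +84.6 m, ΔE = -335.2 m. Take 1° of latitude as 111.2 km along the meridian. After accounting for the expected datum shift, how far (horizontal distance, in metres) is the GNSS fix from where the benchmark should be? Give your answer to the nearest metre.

25 m

Observed coordinate differences: Δφ = +0.00092°, Δλ = -0.00899°.
Converting to metres (1° lat = 111200 m, cos φ = 0.352386): observed ΔN = 102.3 m, observed ΔE = -352.3 m.
Subtracting the expected shift leaves a residual of 102.3 − (84.6) = 17.7 m north and -352.3 − (-335.2) = -17.1 m east.
Residual distance = √(17.7² + (-17.1)²) = 24.6 m.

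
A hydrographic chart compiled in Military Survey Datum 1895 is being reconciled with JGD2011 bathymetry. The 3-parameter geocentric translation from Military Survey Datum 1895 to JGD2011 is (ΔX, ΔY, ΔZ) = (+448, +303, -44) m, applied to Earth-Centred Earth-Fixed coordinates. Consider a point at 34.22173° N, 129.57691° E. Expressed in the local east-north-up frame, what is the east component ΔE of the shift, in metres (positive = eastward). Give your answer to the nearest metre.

ΔE = -538 m

At φ = 34.22173°, λ = 129.57691°: sin φ = 0.562397, cos φ = 0.826867, sin λ = 0.770770, cos λ = -0.637113.
ΔE = −sin λ·ΔX + cos λ·ΔY = −(0.770770)·(448) + (-0.637113)·(303) = -538.35 m.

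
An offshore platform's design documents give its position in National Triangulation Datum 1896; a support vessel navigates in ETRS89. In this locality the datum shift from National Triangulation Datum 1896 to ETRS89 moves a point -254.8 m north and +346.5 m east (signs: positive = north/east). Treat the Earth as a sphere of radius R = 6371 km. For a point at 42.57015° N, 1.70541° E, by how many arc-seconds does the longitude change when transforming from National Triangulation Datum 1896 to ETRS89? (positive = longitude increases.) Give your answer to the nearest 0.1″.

At latitude 42.57015°, cos φ = 0.736450.
One radian of longitude at latitude φ spans R cos φ, so Δλ = ΔE / (R cos φ) = 346.5 / (6371000 × 0.736450) = 7.3850e-05 rad = 15.233″.

Δλ = 15.2″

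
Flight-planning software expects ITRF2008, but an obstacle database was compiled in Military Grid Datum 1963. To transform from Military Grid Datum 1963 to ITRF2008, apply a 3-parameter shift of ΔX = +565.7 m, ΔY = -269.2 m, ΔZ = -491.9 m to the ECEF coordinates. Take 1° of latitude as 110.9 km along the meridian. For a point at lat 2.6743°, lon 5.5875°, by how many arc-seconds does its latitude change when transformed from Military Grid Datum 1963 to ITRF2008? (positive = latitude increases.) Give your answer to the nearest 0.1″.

Δφ = -16.8″

sin φ = 0.046658, cos φ = 0.998911, sin λ = 0.097366, cos λ = 0.995249.
North component: ΔN = −sin φ cos λ·ΔX − sin φ sin λ·ΔY + cos φ·ΔZ = −(0.046658)(0.995249)(565.7) − (0.046658)(0.097366)(-269.2) + (0.998911)(-491.9) = -516.41 m.
1° of latitude spans 110900 m, so Δφ = -516.41 / 110900 × 3600 = -16.764″.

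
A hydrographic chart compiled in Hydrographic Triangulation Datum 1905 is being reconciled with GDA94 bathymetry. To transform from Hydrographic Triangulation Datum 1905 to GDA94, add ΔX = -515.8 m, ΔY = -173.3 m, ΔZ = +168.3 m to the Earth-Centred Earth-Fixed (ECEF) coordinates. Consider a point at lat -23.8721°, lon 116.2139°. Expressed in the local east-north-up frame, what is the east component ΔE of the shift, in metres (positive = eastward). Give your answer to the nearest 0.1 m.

ΔE = 539.3 m

At φ = -23.8721°, λ = 116.2139°: sin φ = -0.404696, cos φ = 0.914451, sin λ = 0.897151, cos λ = -0.441724.
ΔE = −sin λ·ΔX + cos λ·ΔY = −(0.897151)·(-515.8) + (-0.441724)·(-173.3) = 539.30 m.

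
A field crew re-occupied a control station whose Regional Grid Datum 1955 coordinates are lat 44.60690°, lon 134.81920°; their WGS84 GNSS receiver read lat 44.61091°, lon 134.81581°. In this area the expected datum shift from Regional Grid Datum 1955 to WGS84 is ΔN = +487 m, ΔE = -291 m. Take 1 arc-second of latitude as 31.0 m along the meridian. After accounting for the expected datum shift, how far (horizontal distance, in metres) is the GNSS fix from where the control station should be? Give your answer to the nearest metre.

Observed coordinate differences: Δφ = +0.00401°, Δλ = -0.00339°.
Converting to metres (1° lat = 111600 m, cos φ = 0.711941): observed ΔN = 447.5 m, observed ΔE = -269.3 m.
Subtracting the expected shift leaves a residual of 447.5 − (487) = -39.5 m north and -269.3 − (-291) = 21.7 m east.
Residual distance = √((-39.5)² + 21.7²) = 45.0 m.

45 m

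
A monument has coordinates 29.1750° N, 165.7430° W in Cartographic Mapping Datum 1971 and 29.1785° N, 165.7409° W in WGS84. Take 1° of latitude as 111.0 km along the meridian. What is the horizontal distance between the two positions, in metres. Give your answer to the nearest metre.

439 m

Δφ = 29.1785° − 29.1750° = +0.0035°; Δλ = -165.7409° − -165.7430° = +0.0021°.
ΔN = Δφ × 111000 = 388.5 m; ΔE = Δλ × 111000 × cos(29.1750°) = +0.0021 × 111000 × 0.873135 = 203.5 m.
Distance = √(ΔE² + ΔN²) = √(203.5² + 388.5²) = 438.6 m.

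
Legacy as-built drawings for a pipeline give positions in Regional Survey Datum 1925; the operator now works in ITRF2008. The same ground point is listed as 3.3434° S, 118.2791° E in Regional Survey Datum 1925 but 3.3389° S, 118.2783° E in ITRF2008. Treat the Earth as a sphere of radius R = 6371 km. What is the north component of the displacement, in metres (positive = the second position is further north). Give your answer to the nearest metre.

Δφ = -3.3389° − -3.3434° = +0.0045°; Δλ = 118.2783° − 118.2791° = -0.0008°.
1° along a meridian = πR/180 = 111195 m.
ΔN = Δφ × 111195 = 500.4 m; ΔE = Δλ × 111195 × cos(-3.3434°) = -0.0008 × 111195 × 0.998298 = -88.8 m.

ΔN = 500 m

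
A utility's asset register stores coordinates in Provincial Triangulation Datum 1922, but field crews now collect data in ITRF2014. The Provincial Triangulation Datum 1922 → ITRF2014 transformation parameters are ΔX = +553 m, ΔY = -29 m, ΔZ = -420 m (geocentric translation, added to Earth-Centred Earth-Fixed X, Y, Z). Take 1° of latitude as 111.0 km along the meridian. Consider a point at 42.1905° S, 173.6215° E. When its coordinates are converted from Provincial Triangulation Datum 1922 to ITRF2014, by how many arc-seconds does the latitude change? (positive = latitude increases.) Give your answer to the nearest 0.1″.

Δφ = -22.1″

sin φ = -0.671598, cos φ = 0.740916, sin λ = 0.111096, cos λ = -0.993810.
North component: ΔN = −sin φ cos λ·ΔX − sin φ sin λ·ΔY + cos φ·ΔZ = −(-0.671598)(-0.993810)(553) − (-0.671598)(0.111096)(-29) + (0.740916)(-420) = -682.44 m.
1° of latitude spans 111000 m, so Δφ = -682.44 / 111000 × 3600 = -22.133″.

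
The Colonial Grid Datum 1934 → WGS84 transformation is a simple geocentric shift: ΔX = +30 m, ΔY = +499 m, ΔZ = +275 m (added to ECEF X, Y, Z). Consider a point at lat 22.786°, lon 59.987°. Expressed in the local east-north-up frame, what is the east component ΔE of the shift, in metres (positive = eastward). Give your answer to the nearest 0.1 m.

ΔE = 223.6 m

The local east axis at (φ, λ) is (−sin λ, cos λ, 0), so ΔE = −sin(59.987°)·30 + cos(59.987°)·499 = 223.62 m.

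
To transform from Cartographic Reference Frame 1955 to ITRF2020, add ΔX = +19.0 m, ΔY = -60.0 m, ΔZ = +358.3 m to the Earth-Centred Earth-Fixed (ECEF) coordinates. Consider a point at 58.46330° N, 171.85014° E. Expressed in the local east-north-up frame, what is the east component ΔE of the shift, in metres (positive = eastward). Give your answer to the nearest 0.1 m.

ΔE = 56.7 m

At φ = 58.46330°, λ = 171.85014°: sin φ = 0.852305, cos φ = 0.523045, sin λ = 0.141763, cos λ = -0.989901.
ΔE = −sin λ·ΔX + cos λ·ΔY = −(0.141763)·(19.0) + (-0.989901)·(-60.0) = 56.70 m.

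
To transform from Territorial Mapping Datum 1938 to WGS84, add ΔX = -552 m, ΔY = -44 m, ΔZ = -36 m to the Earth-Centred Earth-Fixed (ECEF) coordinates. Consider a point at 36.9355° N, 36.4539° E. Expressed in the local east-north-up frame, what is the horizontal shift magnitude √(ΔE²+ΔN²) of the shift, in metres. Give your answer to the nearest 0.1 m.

At φ = 36.9355°, λ = 36.4539°: sin φ = 0.600916, cos φ = 0.799312, sin λ = 0.594176, cos λ = 0.804335.
ΔE = −sin λ·ΔX + cos λ·ΔY = −(0.594176)·(-552) + (0.804335)·(-44) = 292.59 m.
ΔN = −sin φ cos λ·ΔX − sin φ sin λ·ΔY + cos φ·ΔZ = −(0.600916)(0.804335)(-552) − (0.600916)(0.594176)(-44) + (0.799312)(-36) = 253.74 m.
Horizontal magnitude = √(ΔE² + ΔN²) = √(292.59² + 253.74²) = 387.29 m.

387.3 m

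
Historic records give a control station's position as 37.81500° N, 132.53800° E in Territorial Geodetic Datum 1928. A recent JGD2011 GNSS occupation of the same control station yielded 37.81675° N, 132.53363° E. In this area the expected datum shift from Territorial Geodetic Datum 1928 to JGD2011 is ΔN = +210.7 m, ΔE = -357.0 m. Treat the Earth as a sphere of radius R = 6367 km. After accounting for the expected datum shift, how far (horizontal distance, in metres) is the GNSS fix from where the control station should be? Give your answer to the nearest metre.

Observed coordinate differences: Δφ = +0.00175°, Δλ = -0.00437°.
Converting to metres (1° lat = 111125 m, cos φ = 0.789995): observed ΔN = 194.5 m, observed ΔE = -383.6 m.
Subtracting the expected shift leaves a residual of 194.5 − (210.7) = -16.2 m north and -383.6 − (-357.0) = -26.6 m east.
Residual distance = √((-16.2)² + (-26.6)²) = 31.2 m.

31 m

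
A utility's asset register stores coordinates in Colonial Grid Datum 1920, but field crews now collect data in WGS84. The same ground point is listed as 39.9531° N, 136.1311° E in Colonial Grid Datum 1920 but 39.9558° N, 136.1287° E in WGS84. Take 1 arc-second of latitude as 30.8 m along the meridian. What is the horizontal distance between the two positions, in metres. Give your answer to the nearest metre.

Δφ = 39.9558° − 39.9531° = +0.0027°; Δλ = 136.1287° − 136.1311° = -0.0024°.
1° of latitude = 3600 × 30.80 = 110880 m.
ΔN = Δφ × 110880 = 299.4 m; ΔE = Δλ × 110880 × cos(39.9531°) = -0.0024 × 110880 × 0.766570 = -204.0 m.
Distance = √(ΔE² + ΔN²) = √((-204.0)² + 299.4²) = 362.3 m.

362 m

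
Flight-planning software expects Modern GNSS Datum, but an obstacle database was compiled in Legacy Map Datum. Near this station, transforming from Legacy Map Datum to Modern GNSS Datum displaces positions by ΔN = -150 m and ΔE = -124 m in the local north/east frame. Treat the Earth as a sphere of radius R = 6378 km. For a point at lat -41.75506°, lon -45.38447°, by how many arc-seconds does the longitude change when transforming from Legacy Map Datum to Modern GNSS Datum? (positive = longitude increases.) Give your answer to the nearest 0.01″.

At latitude -41.75506°, cos φ = 0.745999.
One radian of longitude at latitude φ spans R cos φ, so Δλ = ΔE / (R cos φ) = -124.0 / (6378000 × 0.745999) = -2.6061e-05 rad = -5.376″.

Δλ = -5.38″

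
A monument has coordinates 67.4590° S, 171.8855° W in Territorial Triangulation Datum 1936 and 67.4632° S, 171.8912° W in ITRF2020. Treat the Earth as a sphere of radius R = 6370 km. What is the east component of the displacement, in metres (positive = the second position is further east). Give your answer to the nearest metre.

Δφ = -67.4632° − -67.4590° = -0.0042°; Δλ = -171.8912° − -171.8855° = -0.0057°.
1° along a meridian = πR/180 = 111177 m.
ΔN = Δφ × 111177 = -466.9 m; ΔE = Δλ × 111177 × cos(-67.4590°) = -0.0057 × 111177 × 0.383344 = -242.9 m.

ΔE = -243 m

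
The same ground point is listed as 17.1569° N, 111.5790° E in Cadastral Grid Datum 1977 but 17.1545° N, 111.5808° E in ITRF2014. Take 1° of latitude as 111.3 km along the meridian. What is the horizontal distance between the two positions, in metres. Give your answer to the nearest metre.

Δφ = 17.1545° − 17.1569° = -0.0024°; Δλ = 111.5808° − 111.5790° = +0.0018°.
ΔN = Δφ × 111300 = -267.1 m; ΔE = Δλ × 111300 × cos(17.1569°) = +0.0018 × 111300 × 0.955501 = 191.4 m.
Distance = √(ΔE² + ΔN²) = √(191.4² + (-267.1)²) = 328.6 m.

329 m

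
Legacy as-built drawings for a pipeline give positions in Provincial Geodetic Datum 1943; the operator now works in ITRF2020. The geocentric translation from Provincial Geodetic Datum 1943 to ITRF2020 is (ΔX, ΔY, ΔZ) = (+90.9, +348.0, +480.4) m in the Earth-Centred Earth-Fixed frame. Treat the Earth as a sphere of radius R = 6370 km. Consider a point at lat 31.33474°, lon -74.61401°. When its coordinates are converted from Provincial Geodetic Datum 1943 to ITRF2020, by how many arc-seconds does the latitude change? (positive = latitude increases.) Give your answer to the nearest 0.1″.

Δφ = 18.5″

sin φ = 0.520037, cos φ = 0.854144, sin λ = -0.964160, cos λ = 0.265320.
North component: ΔN = −sin φ cos λ·ΔX − sin φ sin λ·ΔY + cos φ·ΔZ = −(0.520037)(0.265320)(90.9) − (0.520037)(-0.964160)(348.0) + (0.854144)(480.4) = 572.28 m.
1° of latitude spans πR/180 = 111177 m, so Δφ = 572.28 / 111177 × 3600 = 18.531″.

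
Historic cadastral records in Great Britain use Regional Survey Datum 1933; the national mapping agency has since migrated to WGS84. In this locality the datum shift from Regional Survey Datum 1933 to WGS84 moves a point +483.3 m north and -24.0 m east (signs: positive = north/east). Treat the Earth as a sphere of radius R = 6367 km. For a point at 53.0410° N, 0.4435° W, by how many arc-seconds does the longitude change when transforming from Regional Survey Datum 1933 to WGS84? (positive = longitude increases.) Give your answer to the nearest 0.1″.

At latitude 53.0410°, cos φ = 0.601243.
One radian of longitude at latitude φ spans R cos φ, so Δλ = ΔE / (R cos φ) = -24.0 / (6367000 × 0.601243) = -6.2694e-06 rad = -1.293″.

Δλ = -1.3″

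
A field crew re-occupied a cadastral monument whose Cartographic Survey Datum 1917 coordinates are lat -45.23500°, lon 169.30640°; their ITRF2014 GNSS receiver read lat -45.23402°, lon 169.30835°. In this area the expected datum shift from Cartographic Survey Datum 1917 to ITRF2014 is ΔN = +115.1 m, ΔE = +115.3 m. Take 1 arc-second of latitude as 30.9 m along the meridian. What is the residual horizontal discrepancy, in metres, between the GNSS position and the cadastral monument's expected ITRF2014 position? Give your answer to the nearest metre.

38 m

Observed coordinate differences: Δφ = +0.00098°, Δλ = +0.00195°.
Converting to metres (1° lat = 111240 m, cos φ = 0.704201): observed ΔN = 109.0 m, observed ΔE = 152.8 m.
Subtracting the expected shift leaves a residual of 109.0 − (115.1) = -6.1 m north and 152.8 − (115.3) = 37.5 m east.
Residual distance = √((-6.1)² + 37.5²) = 37.9 m.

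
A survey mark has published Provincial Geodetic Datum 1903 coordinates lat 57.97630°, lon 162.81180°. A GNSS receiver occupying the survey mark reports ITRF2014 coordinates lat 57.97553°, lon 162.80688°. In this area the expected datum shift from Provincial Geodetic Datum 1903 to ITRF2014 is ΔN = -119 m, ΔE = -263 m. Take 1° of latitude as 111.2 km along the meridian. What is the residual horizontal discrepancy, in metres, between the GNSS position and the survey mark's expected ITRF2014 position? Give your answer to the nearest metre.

43 m

Observed coordinate differences: Δφ = -0.00077°, Δλ = -0.00492°.
Converting to metres (1° lat = 111200 m, cos φ = 0.530270): observed ΔN = -85.6 m, observed ΔE = -290.1 m.
Subtracting the expected shift leaves a residual of -85.6 − (-119) = 33.4 m north and -290.1 − (-263) = -27.1 m east.
Residual distance = √(33.4² + (-27.1)²) = 43.0 m.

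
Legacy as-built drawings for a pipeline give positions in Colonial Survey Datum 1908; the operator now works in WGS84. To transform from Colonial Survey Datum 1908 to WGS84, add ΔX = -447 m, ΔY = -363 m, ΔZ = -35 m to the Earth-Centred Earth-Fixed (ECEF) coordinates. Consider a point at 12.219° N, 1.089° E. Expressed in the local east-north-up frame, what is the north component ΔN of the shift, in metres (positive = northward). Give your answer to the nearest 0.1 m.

At φ = 12.219°, λ = 1.089°: sin φ = 0.211649, cos φ = 0.977346, sin λ = 0.019005, cos λ = 0.999819.
ΔN = −sin φ cos λ·ΔX − sin φ sin λ·ΔY + cos φ·ΔZ = −(0.211649)(0.999819)(-447) − (0.211649)(0.019005)(-363) + (0.977346)(-35) = 61.84 m.

ΔN = 61.8 m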